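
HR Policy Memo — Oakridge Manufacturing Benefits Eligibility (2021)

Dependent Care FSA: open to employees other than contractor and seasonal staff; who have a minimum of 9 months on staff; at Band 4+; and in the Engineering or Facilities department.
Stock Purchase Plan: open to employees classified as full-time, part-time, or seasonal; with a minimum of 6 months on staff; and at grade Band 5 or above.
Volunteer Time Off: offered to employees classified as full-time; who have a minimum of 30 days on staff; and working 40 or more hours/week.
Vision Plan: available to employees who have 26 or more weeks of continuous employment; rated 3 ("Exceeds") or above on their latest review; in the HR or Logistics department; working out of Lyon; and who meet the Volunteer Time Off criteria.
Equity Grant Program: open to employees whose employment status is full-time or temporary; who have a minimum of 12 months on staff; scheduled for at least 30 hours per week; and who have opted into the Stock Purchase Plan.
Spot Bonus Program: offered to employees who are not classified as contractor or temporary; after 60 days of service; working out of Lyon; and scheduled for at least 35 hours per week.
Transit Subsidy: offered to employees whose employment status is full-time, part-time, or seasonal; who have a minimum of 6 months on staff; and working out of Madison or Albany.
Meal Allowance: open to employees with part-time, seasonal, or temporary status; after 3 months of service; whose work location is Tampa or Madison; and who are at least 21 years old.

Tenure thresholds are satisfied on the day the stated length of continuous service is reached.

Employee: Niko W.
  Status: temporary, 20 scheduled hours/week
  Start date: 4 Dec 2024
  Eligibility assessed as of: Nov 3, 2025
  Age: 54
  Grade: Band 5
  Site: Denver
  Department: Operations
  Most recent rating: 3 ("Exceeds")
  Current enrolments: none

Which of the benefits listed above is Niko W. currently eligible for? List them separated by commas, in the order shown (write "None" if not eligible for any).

None

Service from 4 Dec 2024 to Nov 3, 2025: 334 days.
Dependent Care FSA — status temporary ✓ (not excluded); service 334 days ≥ 9 months (≈270 days) ✓; grade Band 5 ≥ Band 4 ✓; dept Operations ✗ → not eligible.
Stock Purchase Plan — status temporary ✗ (requires full-time, part-time, or seasonal) → not eligible.
Volunteer Time Off — status temporary ✗ (requires full-time) → not eligible.
Vision Plan — service 334 days ≥ 26 weeks (≈182 days) ✓; rating 3 ≥ 3 ✓; dept Operations ✗ → not eligible.
Equity Grant Program — status temporary ✓; service 334 days < 12 months (≈360 days) ✗ → not eligible.
Spot Bonus Program — status temporary ✗ (excluded) → not eligible.
Transit Subsidy — status temporary ✗ (requires full-time, part-time, or seasonal) → not eligible.
Meal Allowance — status temporary ✓; service 334 days ≥ 3 months (≈90 days) ✓; site Denver ✗ (not Tampa or Madison) → not eligible.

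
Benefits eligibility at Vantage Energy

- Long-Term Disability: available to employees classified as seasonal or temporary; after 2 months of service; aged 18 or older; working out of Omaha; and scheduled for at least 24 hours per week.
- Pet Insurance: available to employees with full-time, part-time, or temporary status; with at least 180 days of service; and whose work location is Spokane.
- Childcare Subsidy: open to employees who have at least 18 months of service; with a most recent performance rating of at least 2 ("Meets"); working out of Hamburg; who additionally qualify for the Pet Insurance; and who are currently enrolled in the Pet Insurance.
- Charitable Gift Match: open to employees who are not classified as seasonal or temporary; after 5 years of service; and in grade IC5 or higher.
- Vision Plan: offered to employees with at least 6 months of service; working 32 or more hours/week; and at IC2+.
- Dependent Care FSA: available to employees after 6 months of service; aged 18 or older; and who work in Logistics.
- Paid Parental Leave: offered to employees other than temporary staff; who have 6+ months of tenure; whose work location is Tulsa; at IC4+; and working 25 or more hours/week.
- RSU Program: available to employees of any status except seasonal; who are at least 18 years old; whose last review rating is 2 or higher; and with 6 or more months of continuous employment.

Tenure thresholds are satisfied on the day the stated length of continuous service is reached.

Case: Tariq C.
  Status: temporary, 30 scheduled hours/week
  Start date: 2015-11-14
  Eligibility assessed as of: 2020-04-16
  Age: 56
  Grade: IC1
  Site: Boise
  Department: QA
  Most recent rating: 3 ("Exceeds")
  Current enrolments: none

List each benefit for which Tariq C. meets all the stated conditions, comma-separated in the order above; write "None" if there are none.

RSU Program

Service from 2015-11-14 to 2020-04-16: 1615 days.
Long-Term Disability — status temporary ✓; service 1615 days ≥ 2 months (≈60 days) ✓; age 56 ≥ 18 ✓; site Boise ✗ (not Omaha) → not eligible.
Pet Insurance — status temporary ✓; service 1615 days ≥ 180 days ✓; site Boise ✗ (not Spokane) → not eligible.
Childcare Subsidy — service 1615 days ≥ 18 months (≈540 days) ✓; rating 3 ≥ 2 ✓; site Boise ✗ (not Hamburg) → not eligible.
Charitable Gift Match — status temporary ✗ (excluded) → not eligible.
Vision Plan — service 1615 days ≥ 6 months (≈180 days) ✓; 30 hrs/wk < 32 ✗ → not eligible.
Dependent Care FSA — service 1615 days ≥ 6 months (≈180 days) ✓; age 56 ≥ 18 ✓; dept QA ✗ → not eligible.
Paid Parental Leave — status temporary ✗ (excluded) → not eligible.
RSU Program — status temporary ✓ (not excluded); age 56 ≥ 18 ✓; rating 3 ≥ 2 ✓; service 1615 days ≥ 6 months (≈180 days) ✓ → eligible.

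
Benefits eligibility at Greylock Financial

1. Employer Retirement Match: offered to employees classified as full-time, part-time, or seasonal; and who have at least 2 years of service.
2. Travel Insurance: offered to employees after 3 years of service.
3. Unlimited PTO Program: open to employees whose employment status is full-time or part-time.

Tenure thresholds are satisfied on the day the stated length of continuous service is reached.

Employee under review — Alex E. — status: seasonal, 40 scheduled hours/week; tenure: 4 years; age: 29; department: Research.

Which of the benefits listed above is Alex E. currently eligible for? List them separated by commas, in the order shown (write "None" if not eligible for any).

Employer Retirement Match — status seasonal ✓; service 4 years ≥ 2 years ✓ → eligible.
Travel Insurance — service 4 years ≥ 3 years ✓ → eligible.
Unlimited PTO Program — status seasonal ✗ (requires full-time or part-time) → not eligible.

Employer Retirement Match, Travel Insurance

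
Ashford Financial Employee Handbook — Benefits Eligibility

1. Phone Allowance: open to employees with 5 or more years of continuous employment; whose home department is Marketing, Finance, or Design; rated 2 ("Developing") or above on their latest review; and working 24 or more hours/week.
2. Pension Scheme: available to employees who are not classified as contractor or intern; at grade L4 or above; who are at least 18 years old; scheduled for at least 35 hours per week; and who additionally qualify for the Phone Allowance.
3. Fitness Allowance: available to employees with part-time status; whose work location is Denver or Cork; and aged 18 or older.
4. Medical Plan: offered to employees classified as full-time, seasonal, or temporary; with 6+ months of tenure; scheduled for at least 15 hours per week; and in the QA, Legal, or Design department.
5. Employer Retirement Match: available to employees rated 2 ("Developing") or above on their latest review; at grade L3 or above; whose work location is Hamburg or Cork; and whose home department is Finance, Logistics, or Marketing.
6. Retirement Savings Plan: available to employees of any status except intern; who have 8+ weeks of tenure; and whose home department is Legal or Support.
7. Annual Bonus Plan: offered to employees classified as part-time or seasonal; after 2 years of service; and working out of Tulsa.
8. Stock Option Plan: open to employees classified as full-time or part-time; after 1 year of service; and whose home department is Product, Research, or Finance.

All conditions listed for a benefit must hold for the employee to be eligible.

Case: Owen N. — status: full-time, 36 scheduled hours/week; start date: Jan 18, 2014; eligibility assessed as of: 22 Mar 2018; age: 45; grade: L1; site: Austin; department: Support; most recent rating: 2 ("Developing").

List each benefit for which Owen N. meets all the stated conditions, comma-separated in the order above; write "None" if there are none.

Retirement Savings Plan

Service from Jan 18, 2014 to 22 Mar 2018: 1524 days.
Phone Allowance — service 1524 days < 5 years (≈1825 days) ✗ → not eligible.
Pension Scheme — status full-time ✓ (not excluded); grade L1 < L4 ✗ → not eligible.
Fitness Allowance — status full-time ✗ (requires part-time) → not eligible.
Medical Plan — status full-time ✓; service 1524 days ≥ 6 months (≈180 days) ✓; 36 hrs/wk ≥ 15 ✓; dept Support ✗ → not eligible.
Employer Retirement Match — rating 2 ≥ 2 ✓; grade L1 < L3 ✗ → not eligible.
Retirement Savings Plan — status full-time ✓ (not excluded); service 1524 days ≥ 8 weeks (≈56 days) ✓; dept Support ✓ → eligible.
Annual Bonus Plan — status full-time ✗ (requires part-time or seasonal) → not eligible.
Stock Option Plan — status full-time ✓; service 1524 days ≥ 1 year (≈365 days) ✓; dept Support ✗ → not eligible.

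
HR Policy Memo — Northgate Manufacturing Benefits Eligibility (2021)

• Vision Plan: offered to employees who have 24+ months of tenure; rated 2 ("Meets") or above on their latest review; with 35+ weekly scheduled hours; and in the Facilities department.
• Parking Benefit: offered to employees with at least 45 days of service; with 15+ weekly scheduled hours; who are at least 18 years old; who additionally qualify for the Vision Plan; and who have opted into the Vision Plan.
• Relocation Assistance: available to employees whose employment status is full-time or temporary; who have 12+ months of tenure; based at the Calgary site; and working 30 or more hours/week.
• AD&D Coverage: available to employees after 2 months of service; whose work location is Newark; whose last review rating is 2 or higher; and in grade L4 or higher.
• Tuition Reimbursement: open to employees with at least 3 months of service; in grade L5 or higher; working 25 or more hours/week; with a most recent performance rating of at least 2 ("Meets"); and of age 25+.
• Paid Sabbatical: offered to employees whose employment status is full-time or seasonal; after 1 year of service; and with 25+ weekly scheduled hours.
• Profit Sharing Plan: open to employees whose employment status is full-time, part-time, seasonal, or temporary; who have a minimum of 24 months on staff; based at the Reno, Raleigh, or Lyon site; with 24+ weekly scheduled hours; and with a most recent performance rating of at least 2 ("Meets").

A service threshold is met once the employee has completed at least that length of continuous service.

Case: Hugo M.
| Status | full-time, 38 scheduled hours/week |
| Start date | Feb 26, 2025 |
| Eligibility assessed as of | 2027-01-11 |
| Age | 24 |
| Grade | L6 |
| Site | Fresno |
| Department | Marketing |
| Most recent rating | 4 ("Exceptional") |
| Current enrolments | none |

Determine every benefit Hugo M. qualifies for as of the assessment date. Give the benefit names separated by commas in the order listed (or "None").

Paid Sabbatical

Service from Feb 26, 2025 to 2027-01-11: 684 days.
Vision Plan — service 684 days < 24 months (≈720 days) ✗ → not eligible.
Parking Benefit — service 684 days ≥ 45 days ✓; 38 hrs/wk ≥ 15 ✓; age 24 ≥ 18 ✓; not eligible for Vision Plan ✗ → not eligible.
Relocation Assistance — status full-time ✓; service 684 days ≥ 12 months (≈360 days) ✓; site Fresno ✗ (not Calgary) → not eligible.
AD&D Coverage — service 684 days ≥ 2 months (≈60 days) ✓; site Fresno ✗ (not Newark) → not eligible.
Tuition Reimbursement — service 684 days ≥ 3 months (≈90 days) ✓; grade L6 ≥ L5 ✓; 38 hrs/wk ≥ 25 ✓; rating 4 ≥ 2 ✓; age 24 < 25 ✗ → not eligible.
Paid Sabbatical — status full-time ✓; service 684 days ≥ 1 year (≈365 days) ✓; 38 hrs/wk ≥ 25 ✓ → eligible.
Profit Sharing Plan — status full-time ✓; service 684 days < 24 months (≈720 days) ✗ → not eligible.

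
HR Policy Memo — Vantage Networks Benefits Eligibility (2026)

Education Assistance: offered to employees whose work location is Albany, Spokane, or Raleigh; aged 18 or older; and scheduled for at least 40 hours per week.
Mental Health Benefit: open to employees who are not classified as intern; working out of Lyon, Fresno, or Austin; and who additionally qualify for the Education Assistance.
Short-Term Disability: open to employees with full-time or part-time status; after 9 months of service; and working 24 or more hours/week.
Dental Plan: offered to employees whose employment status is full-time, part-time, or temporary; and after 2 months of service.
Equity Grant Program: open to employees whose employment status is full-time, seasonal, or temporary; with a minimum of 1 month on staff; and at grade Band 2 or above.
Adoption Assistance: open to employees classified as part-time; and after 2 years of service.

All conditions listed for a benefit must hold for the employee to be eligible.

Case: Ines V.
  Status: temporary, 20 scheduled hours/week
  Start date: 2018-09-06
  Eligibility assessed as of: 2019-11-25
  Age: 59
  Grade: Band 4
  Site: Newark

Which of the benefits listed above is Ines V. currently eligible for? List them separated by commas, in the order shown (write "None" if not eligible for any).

Service from 2018-09-06 to 2019-11-25: 445 days.
Education Assistance — site Newark ✗ (not Albany, Spokane, or Raleigh) → not eligible.
Mental Health Benefit — status temporary ✓ (not excluded); site Newark ✗ (not Lyon, Fresno, or Austin) → not eligible.
Short-Term Disability — status temporary ✗ (requires full-time or part-time) → not eligible.
Dental Plan — status temporary ✓; service 445 days ≥ 2 months (≈60 days) ✓ → eligible.
Equity Grant Program — status temporary ✓; service 445 days ≥ 1 month (≈30 days) ✓; grade Band 4 ≥ Band 2 ✓ → eligible.
Adoption Assistance — status temporary ✗ (requires part-time) → not eligible.

Dental Plan, Equity Grant Program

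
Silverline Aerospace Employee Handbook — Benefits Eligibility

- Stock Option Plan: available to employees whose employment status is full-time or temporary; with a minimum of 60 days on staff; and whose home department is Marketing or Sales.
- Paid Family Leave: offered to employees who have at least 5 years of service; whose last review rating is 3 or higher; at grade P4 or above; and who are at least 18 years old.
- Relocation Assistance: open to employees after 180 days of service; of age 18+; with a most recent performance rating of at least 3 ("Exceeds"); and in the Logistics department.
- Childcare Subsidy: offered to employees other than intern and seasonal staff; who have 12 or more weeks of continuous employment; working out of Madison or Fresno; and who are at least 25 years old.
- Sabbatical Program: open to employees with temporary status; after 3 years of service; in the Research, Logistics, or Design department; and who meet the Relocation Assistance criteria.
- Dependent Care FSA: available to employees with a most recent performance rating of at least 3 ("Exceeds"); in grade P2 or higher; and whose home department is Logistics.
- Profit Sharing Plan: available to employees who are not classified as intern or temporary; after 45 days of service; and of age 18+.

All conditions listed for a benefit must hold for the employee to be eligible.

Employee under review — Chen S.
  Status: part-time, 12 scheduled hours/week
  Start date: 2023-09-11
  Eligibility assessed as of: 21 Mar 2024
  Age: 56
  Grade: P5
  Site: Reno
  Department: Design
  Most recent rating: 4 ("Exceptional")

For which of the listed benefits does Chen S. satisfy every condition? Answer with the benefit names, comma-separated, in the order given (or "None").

Service from 2023-09-11 to 21 Mar 2024: 192 days.
Stock Option Plan — status part-time ✗ (requires full-time or temporary) → not eligible.
Paid Family Leave — service 192 days < 5 years (≈1825 days) ✗ → not eligible.
Relocation Assistance — service 192 days ≥ 180 days ✓; age 56 ≥ 18 ✓; rating 4 ≥ 3 ✓; dept Design ✗ → not eligible.
Childcare Subsidy — status part-time ✓ (not excluded); service 192 days ≥ 12 weeks (≈84 days) ✓; site Reno ✗ (not Madison or Fresno) → not eligible.
Sabbatical Program — status part-time ✗ (requires temporary) → not eligible.
Dependent Care FSA — rating 4 ≥ 3 ✓; grade P5 ≥ P2 ✓; dept Design ✗ → not eligible.
Profit Sharing Plan — status part-time ✓ (not excluded); service 192 days ≥ 45 days ✓; age 56 ≥ 18 ✓ → eligible.

Profit Sharing Plan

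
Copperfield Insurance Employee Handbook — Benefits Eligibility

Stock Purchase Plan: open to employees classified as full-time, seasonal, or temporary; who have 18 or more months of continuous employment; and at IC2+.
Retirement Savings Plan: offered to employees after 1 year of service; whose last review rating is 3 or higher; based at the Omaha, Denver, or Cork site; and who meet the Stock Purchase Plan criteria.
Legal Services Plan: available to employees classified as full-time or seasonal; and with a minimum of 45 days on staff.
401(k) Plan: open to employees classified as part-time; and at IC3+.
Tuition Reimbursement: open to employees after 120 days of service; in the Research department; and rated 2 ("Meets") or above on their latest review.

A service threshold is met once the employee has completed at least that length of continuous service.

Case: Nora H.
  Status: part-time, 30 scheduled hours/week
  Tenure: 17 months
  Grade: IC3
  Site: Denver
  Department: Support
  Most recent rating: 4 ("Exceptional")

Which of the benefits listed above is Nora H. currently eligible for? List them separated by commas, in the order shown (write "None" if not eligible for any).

Stock Purchase Plan — status part-time ✗ (requires full-time, seasonal, or temporary) → not eligible.
Retirement Savings Plan — service 17 months ≥ 1 year (≈365 days) ✓; rating 4 ≥ 3 ✓; site Denver ✓; not eligible for Stock Purchase Plan ✗ → not eligible.
Legal Services Plan — status part-time ✗ (requires full-time or seasonal) → not eligible.
401(k) Plan — status part-time ✓; grade IC3 ≥ IC3 ✓ → eligible.
Tuition Reimbursement — service 17 months ≥ 120 days ✓; dept Support ✗ → not eligible.

401(k) Plan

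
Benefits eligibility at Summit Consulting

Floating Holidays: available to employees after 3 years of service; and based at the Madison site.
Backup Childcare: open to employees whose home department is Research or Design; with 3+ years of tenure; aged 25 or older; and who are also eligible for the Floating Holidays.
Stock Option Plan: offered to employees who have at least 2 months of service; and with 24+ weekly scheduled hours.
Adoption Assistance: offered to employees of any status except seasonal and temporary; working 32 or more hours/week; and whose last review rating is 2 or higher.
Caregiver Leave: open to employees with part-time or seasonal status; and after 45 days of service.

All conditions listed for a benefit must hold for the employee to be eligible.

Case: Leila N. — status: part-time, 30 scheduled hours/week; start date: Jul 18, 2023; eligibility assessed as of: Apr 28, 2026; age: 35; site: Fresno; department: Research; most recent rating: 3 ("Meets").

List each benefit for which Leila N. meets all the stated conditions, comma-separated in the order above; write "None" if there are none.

Service from Jul 18, 2023 to Apr 28, 2026: 1015 days.
Floating Holidays — service 1015 days < 3 years (≈1095 days) ✗ → not eligible.
Backup Childcare — dept Research ✓; service 1015 days < 3 years (≈1095 days) ✗ → not eligible.
Stock Option Plan — service 1015 days ≥ 2 months (≈60 days) ✓; 30 hrs/wk ≥ 24 ✓ → eligible.
Adoption Assistance — status part-time ✓ (not excluded); 30 hrs/wk < 32 ✗ → not eligible.
Caregiver Leave — status part-time ✓; service 1015 days ≥ 45 days ✓ → eligible.

Stock Option Plan, Caregiver Leave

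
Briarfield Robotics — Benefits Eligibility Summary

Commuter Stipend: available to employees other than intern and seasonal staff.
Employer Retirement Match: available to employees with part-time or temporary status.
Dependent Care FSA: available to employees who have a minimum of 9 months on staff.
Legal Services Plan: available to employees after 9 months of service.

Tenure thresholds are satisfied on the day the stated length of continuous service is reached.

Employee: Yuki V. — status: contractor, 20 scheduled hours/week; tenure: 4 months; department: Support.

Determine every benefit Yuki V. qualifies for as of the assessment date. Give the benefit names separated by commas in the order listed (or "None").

Commuter Stipend — status contractor ✓ (not excluded) → eligible.
Employer Retirement Match — status contractor ✗ (requires part-time or temporary) → not eligible.
Dependent Care FSA — service 4 months < 9 months ✗ → not eligible.
Legal Services Plan — service 4 months < 9 months ✗ → not eligible.

Commuter Stipend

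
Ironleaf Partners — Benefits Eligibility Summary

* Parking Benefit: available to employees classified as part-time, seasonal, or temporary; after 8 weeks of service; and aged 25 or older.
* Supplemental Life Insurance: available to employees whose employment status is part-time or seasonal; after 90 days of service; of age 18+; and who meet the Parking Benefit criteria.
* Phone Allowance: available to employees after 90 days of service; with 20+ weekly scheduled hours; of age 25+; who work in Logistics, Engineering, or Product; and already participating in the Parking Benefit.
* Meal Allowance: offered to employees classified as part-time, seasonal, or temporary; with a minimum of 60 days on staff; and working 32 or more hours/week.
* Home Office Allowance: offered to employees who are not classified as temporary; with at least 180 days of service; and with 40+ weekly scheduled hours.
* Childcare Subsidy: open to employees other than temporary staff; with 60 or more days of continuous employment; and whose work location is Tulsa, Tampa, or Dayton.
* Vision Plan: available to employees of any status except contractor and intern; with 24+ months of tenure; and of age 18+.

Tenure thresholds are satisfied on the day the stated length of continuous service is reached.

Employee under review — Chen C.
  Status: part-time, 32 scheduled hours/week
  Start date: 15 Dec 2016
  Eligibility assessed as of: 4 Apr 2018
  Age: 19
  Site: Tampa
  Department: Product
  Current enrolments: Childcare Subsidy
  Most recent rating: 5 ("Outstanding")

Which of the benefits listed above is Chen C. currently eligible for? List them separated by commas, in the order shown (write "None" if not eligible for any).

Meal Allowance, Childcare Subsidy

Service from 15 Dec 2016 to 4 Apr 2018: 475 days.
Parking Benefit — status part-time ✓; service 475 days ≥ 8 weeks (≈56 days) ✓; age 19 < 25 ✗ → not eligible.
Supplemental Life Insurance — status part-time ✓; service 475 days ≥ 90 days ✓; age 19 ≥ 18 ✓; not eligible for Parking Benefit ✗ → not eligible.
Phone Allowance — service 475 days ≥ 90 days ✓; 32 hrs/wk ≥ 20 ✓; age 19 < 25 ✗ → not eligible.
Meal Allowance — status part-time ✓; service 475 days ≥ 60 days ✓; 32 hrs/wk ≥ 32 ✓ → eligible.
Home Office Allowance — status part-time ✓ (not excluded); service 475 days ≥ 180 days ✓; 32 hrs/wk < 40 ✗ → not eligible.
Childcare Subsidy — status part-time ✓ (not excluded); service 475 days ≥ 60 days ✓; site Tampa ✓ → eligible.
Vision Plan — status part-time ✓ (not excluded); service 475 days < 24 months (≈720 days) ✗ → not eligible.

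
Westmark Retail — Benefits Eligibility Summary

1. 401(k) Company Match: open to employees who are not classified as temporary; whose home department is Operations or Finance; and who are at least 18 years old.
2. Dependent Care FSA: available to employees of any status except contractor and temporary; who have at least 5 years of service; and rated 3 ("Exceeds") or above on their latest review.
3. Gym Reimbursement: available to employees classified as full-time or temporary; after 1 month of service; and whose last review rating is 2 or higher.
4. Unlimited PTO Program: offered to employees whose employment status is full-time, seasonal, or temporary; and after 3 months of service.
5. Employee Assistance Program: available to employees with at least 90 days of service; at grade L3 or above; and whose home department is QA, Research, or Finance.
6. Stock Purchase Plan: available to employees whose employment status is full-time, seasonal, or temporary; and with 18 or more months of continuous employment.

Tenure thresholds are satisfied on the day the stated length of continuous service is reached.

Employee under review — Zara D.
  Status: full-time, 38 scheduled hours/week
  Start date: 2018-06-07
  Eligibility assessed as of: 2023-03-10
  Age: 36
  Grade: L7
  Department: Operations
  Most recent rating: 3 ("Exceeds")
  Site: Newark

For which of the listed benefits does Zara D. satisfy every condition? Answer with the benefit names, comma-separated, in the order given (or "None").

Service from 2018-06-07 to 2023-03-10: 1737 days.
401(k) Company Match — status full-time ✓ (not excluded); dept Operations ✓; age 36 ≥ 18 ✓ → eligible.
Dependent Care FSA — status full-time ✓ (not excluded); service 1737 days < 5 years (≈1825 days) ✗ → not eligible.
Gym Reimbursement — status full-time ✓; service 1737 days ≥ 1 month (≈30 days) ✓; rating 3 ≥ 2 ✓ → eligible.
Unlimited PTO Program — status full-time ✓; service 1737 days ≥ 3 months (≈90 days) ✓ → eligible.
Employee Assistance Program — service 1737 days ≥ 90 days ✓; grade L7 ≥ L3 ✓; dept Operations ✗ → not eligible.
Stock Purchase Plan — status full-time ✓; service 1737 days ≥ 18 months (≈540 days) ✓ → eligible.

401(k) Company Match, Gym Reimbursement, Unlimited PTO Program, Stock Purchase Plan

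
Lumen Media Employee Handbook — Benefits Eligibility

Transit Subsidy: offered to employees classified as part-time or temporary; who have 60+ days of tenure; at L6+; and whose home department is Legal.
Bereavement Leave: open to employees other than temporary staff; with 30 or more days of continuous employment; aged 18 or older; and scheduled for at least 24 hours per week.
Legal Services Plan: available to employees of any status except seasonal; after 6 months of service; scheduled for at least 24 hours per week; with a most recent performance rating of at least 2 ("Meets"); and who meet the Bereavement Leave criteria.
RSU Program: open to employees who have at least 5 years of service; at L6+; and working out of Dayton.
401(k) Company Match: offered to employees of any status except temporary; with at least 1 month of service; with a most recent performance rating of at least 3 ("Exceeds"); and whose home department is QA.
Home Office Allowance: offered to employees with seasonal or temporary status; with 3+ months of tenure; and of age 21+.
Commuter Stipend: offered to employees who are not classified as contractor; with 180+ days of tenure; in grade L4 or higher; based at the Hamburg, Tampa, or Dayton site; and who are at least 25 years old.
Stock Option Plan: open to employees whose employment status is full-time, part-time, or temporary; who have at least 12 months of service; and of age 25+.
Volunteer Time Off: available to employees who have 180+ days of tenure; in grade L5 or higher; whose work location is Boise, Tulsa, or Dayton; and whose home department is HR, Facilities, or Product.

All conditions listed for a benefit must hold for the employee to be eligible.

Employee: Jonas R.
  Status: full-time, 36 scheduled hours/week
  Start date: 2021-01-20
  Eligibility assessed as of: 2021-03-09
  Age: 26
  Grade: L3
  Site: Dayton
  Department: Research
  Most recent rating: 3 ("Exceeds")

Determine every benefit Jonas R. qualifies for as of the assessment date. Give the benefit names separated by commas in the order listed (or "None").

Service from 2021-01-20 to 2021-03-09: 48 days.
Transit Subsidy — status full-time ✗ (requires part-time or temporary) → not eligible.
Bereavement Leave — status full-time ✓ (not excluded); service 48 days ≥ 30 days ✓; age 26 ≥ 18 ✓; 36 hrs/wk ≥ 24 ✓ → eligible.
Legal Services Plan — status full-time ✓ (not excluded); service 48 days < 6 months (≈180 days) ✗ → not eligible.
RSU Program — service 48 days < 5 years (≈1825 days) ✗ → not eligible.
401(k) Company Match — status full-time ✓ (not excluded); service 48 days ≥ 1 month (≈30 days) ✓; rating 3 ≥ 3 ✓; dept Research ✗ → not eligible.
Home Office Allowance — status full-time ✗ (requires seasonal or temporary) → not eligible.
Commuter Stipend — status full-time ✓ (not excluded); service 48 days < 180 days ✗ → not eligible.
Stock Option Plan — status full-time ✓; service 48 days < 12 months (≈360 days) ✗ → not eligible.
Volunteer Time Off — service 48 days < 180 days ✗ → not eligible.

Bereavement Leave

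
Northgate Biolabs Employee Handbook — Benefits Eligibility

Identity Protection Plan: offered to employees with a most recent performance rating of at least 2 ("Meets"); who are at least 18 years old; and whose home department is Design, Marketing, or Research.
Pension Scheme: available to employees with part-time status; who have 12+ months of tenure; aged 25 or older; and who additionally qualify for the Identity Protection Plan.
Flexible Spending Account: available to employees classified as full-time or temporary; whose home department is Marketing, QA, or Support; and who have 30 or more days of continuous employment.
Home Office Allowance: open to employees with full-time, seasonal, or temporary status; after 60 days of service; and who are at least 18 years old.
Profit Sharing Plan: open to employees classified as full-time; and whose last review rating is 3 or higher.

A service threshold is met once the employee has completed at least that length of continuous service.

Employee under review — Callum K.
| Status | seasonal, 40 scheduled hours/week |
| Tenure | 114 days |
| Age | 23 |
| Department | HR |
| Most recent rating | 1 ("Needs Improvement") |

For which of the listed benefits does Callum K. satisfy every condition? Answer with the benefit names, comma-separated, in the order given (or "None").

Identity Protection Plan — rating 1 < 2 ✗ → not eligible.
Pension Scheme — status seasonal ✗ (requires part-time) → not eligible.
Flexible Spending Account — status seasonal ✗ (requires full-time or temporary) → not eligible.
Home Office Allowance — status seasonal ✓; service 114 days ≥ 60 days ✓; age 23 ≥ 18 ✓ → eligible.
Profit Sharing Plan — status seasonal ✗ (requires full-time) → not eligible.

Home Office Allowance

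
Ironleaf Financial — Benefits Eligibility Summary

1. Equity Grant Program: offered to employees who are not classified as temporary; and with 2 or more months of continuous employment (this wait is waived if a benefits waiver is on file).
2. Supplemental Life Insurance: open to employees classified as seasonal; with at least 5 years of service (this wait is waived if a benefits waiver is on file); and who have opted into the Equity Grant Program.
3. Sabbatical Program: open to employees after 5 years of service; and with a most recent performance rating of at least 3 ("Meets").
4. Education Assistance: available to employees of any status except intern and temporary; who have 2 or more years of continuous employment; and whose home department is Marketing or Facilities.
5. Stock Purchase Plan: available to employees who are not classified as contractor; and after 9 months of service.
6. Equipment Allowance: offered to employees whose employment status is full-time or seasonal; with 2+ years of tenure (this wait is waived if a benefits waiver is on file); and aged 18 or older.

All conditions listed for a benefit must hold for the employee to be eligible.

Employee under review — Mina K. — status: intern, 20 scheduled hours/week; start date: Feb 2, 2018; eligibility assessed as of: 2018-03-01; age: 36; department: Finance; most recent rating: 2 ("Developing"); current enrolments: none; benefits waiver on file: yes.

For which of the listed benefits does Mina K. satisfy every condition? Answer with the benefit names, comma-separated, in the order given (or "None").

Service from Feb 2, 2018 to 2018-03-01: 27 days.
Equity Grant Program — status intern ✓ (not excluded); benefits waiver on file ✓ → eligible.
Supplemental Life Insurance — status intern ✗ (requires seasonal) → not eligible.
Sabbatical Program — service 27 days < 5 years (≈1825 days) ✗ → not eligible.
Education Assistance — status intern ✗ (excluded) → not eligible.
Stock Purchase Plan — status intern ✓ (not excluded); service 27 days < 9 months (≈270 days) ✗ → not eligible.
Equipment Allowance — status intern ✗ (requires full-time or seasonal) → not eligible.

Equity Grant Program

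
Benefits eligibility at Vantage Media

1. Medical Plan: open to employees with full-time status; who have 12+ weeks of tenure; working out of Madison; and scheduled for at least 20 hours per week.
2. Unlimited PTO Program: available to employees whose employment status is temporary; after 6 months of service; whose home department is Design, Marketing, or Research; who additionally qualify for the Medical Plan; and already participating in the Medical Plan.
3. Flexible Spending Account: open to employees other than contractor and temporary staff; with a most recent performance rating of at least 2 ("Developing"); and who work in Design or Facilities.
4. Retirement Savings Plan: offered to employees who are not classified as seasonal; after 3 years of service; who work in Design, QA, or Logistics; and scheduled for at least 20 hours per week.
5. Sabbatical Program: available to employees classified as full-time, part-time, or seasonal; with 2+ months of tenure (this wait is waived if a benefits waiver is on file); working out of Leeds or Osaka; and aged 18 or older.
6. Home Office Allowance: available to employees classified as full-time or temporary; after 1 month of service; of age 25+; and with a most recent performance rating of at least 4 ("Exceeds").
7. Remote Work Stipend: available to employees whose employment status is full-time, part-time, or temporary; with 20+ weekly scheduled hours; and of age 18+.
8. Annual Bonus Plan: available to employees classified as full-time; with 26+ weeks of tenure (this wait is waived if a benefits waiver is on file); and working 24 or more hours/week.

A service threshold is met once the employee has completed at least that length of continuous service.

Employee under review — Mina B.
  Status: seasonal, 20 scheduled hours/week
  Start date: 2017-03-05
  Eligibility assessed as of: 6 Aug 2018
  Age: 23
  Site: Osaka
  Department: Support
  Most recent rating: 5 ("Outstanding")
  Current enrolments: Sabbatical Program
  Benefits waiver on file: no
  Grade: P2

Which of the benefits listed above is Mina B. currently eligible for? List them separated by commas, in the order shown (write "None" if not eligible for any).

Service from 2017-03-05 to 6 Aug 2018: 519 days.
Medical Plan — status seasonal ✗ (requires full-time) → not eligible.
Unlimited PTO Program — status seasonal ✗ (requires temporary) → not eligible.
Flexible Spending Account — status seasonal ✓ (not excluded); rating 5 ≥ 2 ✓; dept Support ✗ → not eligible.
Retirement Savings Plan — status seasonal ✗ (excluded) → not eligible.
Sabbatical Program — status seasonal ✓; no waiver, service 519 days ≥ 2 months (≈60 days) ✓; site Osaka ✓; age 23 ≥ 18 ✓ → eligible.
Home Office Allowance — status seasonal ✗ (requires full-time or temporary) → not eligible.
Remote Work Stipend — status seasonal ✗ (requires full-time, part-time, or temporary) → not eligible.
Annual Bonus Plan — status seasonal ✗ (requires full-time) → not eligible.

Sabbatical Program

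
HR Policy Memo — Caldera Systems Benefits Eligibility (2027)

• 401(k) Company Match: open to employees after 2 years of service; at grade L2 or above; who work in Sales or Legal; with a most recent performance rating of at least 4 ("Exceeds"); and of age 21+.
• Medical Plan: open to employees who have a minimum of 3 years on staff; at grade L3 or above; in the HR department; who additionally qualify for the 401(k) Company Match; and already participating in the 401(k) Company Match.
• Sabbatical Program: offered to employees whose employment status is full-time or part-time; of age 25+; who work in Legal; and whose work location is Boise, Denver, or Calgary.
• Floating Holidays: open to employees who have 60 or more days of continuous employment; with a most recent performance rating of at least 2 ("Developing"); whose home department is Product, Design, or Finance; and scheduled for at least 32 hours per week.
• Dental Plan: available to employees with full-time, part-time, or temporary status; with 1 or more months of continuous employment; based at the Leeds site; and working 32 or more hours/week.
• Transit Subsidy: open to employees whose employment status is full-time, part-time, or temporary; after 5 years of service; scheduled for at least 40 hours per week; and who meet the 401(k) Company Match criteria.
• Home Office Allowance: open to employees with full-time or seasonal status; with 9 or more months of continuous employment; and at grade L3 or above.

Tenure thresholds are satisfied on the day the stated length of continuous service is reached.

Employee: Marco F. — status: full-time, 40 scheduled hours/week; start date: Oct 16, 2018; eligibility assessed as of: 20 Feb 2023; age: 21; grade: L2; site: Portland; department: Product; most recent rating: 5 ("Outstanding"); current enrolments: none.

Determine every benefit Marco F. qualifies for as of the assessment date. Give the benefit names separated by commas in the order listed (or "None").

Floating Holidays

Service from Oct 16, 2018 to 20 Feb 2023: 1588 days.
401(k) Company Match — service 1588 days ≥ 2 years (≈730 days) ✓; grade L2 ≥ L2 ✓; dept Product ✗ → not eligible.
Medical Plan — service 1588 days ≥ 3 years (≈1095 days) ✓; grade L2 < L3 ✗ → not eligible.
Sabbatical Program — status full-time ✓; age 21 < 25 ✗ → not eligible.
Floating Holidays — service 1588 days ≥ 60 days ✓; rating 5 ≥ 2 ✓; dept Product ✓; 40 hrs/wk ≥ 32 ✓ → eligible.
Dental Plan — status full-time ✓; service 1588 days ≥ 1 month (≈30 days) ✓; site Portland ✗ (not Leeds) → not eligible.
Transit Subsidy — status full-time ✓; service 1588 days < 5 years (≈1825 days) ✗ → not eligible.
Home Office Allowance — status full-time ✓; service 1588 days ≥ 9 months (≈270 days) ✓; grade L2 < L3 ✗ → not eligible.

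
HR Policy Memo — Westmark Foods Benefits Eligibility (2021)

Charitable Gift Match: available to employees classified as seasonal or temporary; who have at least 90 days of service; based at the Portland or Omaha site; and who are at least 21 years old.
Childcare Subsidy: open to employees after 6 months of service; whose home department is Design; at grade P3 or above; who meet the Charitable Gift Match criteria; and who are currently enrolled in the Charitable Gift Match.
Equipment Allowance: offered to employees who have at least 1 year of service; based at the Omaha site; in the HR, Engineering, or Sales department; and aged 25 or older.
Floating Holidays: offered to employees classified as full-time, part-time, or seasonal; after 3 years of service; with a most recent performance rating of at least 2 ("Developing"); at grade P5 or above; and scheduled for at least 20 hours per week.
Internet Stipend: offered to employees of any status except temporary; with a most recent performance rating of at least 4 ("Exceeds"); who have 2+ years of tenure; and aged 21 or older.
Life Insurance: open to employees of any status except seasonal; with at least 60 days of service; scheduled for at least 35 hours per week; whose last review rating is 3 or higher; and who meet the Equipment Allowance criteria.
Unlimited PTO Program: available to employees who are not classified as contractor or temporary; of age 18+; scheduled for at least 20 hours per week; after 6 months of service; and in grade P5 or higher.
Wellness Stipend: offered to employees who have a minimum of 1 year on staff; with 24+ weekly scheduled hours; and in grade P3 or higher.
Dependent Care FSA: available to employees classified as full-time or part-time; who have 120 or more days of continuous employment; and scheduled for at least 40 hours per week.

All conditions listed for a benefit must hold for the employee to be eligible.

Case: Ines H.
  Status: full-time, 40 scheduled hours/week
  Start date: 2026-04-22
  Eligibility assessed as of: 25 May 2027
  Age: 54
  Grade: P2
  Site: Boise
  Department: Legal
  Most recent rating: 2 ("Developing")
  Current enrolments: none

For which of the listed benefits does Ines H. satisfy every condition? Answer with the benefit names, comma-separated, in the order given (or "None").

Dependent Care FSA

Service from 2026-04-22 to 25 May 2027: 398 days.
Charitable Gift Match — status full-time ✗ (requires seasonal or temporary) → not eligible.
Childcare Subsidy — service 398 days ≥ 6 months (≈180 days) ✓; dept Legal ✗ → not eligible.
Equipment Allowance — service 398 days ≥ 1 year (≈365 days) ✓; site Boise ✗ (not Omaha) → not eligible.
Floating Holidays — status full-time ✓; service 398 days < 3 years (≈1095 days) ✗ → not eligible.
Internet Stipend — status full-time ✓ (not excluded); rating 2 < 4 ✗ → not eligible.
Life Insurance — status full-time ✓ (not excluded); service 398 days ≥ 60 days ✓; 40 hrs/wk ≥ 35 ✓; rating 2 < 3 ✗ → not eligible.
Unlimited PTO Program — status full-time ✓ (not excluded); age 54 ≥ 18 ✓; 40 hrs/wk ≥ 20 ✓; service 398 days ≥ 6 months (≈180 days) ✓; grade P2 < P5 ✗ → not eligible.
Wellness Stipend — service 398 days ≥ 1 year (≈365 days) ✓; 40 hrs/wk ≥ 24 ✓; grade P2 < P3 ✗ → not eligible.
Dependent Care FSA — status full-time ✓; service 398 days ≥ 120 days ✓; 40 hrs/wk ≥ 40 ✓ → eligible.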